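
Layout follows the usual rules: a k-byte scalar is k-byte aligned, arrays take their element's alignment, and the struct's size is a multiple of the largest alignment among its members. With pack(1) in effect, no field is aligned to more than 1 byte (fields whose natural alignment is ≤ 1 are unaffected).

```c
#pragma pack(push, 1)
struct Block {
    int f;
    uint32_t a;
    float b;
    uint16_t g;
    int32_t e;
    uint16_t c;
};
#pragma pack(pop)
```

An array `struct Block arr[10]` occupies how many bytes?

@0: f [4B, align 1] → 4
@4: a [4B, align 1] → 8
@8: b [4B, align 1] → 12
@12: g [2B, align 1] → 14
@14: e [4B, align 1] → 18
@18: c [2B, align 1] → 20
size 20, align 1
array of 10: 10 × 20 = 200

200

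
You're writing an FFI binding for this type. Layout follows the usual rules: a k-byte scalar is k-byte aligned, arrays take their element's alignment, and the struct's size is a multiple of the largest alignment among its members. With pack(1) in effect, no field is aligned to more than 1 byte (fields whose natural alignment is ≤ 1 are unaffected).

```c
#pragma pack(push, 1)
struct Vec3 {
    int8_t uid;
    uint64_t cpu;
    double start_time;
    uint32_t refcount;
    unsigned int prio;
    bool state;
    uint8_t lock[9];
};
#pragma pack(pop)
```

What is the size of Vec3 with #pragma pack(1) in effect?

uid at 0 (size 1, align 1) → ends 1
cpu at 1 (size 8, align 1) → ends 9
start_time at 9 (size 8, align 1) → ends 17
refcount at 17 (size 4, align 1) → ends 21
prio at 21 (size 4, align 1) → ends 25
state at 25 (size 1, align 1) → ends 26
lock at 26 (size 9, align 1) → ends 35
total 35 bytes, alignment 1

35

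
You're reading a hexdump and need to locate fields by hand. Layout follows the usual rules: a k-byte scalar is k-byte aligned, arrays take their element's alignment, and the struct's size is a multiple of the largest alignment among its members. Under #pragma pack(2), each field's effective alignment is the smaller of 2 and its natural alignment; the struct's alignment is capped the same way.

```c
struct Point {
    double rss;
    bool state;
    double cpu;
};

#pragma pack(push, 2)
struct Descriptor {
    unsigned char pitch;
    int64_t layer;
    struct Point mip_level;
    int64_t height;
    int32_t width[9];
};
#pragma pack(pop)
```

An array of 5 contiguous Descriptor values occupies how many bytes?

390

Point: @0: rss [8B, align 8] → 8; @8: state [1B, align 1] → 9; +7 pad (align 8); @16: cpu [8B, align 8] → 24; size 24, align 8
@0: pitch [1B, align 1] → 1
+1 pad (align 2)
@2: layer [8B, align 2] → 10
@10: mip_level [24B, align 2] → 34
@34: height [8B, align 2] → 42
@42: width [36B, align 2] → 78
size 78, align 2
array of 5: 5 × 78 = 390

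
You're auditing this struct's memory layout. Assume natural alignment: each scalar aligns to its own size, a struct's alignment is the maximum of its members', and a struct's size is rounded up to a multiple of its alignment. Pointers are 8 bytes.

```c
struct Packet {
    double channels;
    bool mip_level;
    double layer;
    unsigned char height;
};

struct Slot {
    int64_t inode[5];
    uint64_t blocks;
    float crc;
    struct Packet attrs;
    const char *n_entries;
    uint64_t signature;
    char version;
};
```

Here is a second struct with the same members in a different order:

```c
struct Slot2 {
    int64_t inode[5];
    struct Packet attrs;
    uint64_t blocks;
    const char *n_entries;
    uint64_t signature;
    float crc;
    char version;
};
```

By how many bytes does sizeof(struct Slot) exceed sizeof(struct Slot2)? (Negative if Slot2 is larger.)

8

Packet: channels at 0 (size 8, align 8) → ends 8; mip_level at 8 (size 1, align 1) → ends 9; pad 7 to align 8 for layer; layer at 16 (size 8, align 8) → ends 24; height at 24 (size 1, align 1) → ends 25; tail pad 7 to reach multiple of 8; total 32 bytes, alignment 8
inode at 0 (size 40, align 8) → ends 40
blocks at 40 (size 8, align 8) → ends 48
crc at 48 (size 4, align 4) → ends 52
pad 4 to align 8 for attrs
attrs at 56 (size 32, align 8) → ends 88
n_entries at 88 (size 8, align 8) → ends 96
signature at 96 (size 8, align 8) → ends 104
version at 104 (size 1, align 1) → ends 105
tail pad 7 to reach multiple of 8
total 112 bytes, alignment 8
— Slot2 —
inode at 0 (size 40, align 8) → ends 40
attrs at 40 (size 32, align 8) → ends 72
blocks at 72 (size 8, align 8) → ends 80
n_entries at 80 (size 8, align 8) → ends 88
signature at 88 (size 8, align 8) → ends 96
crc at 96 (size 4, align 4) → ends 100
version at 100 (size 1, align 1) → ends 101
tail pad 3 to reach multiple of 8
total 104 bytes, alignment 8
112 − 104 = 8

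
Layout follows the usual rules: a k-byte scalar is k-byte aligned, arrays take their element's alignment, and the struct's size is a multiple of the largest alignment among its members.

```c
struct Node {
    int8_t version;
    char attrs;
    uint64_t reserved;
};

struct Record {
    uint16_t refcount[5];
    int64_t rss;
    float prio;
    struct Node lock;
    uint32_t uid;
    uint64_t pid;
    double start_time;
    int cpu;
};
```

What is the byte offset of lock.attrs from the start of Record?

Node: 0..1  version  (1B, 1-aligned); 1..2  attrs  (1B, 1-aligned); 2..8  -- padding (6B); 8..16  reserved  (8B, 8-aligned); sizeof = 16, alignof = 8
0..10  refcount  (10B, 2-aligned)
10..16  -- padding (6B)
16..24  rss  (8B, 8-aligned)
24..28  prio  (4B, 4-aligned)
28..32  -- padding (4B)
32..48  lock  (16B, 8-aligned)
within Node: attrs at 1
32 + 1 = 33

33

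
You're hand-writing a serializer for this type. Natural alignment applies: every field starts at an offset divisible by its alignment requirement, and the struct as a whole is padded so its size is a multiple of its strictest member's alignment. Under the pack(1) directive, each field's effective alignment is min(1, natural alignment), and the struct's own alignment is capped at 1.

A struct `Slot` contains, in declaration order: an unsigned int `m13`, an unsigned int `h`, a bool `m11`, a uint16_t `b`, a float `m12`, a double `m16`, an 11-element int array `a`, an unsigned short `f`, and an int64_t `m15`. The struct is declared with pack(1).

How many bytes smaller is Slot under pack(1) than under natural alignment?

natural layout:
  m13 at 0 (size 4, align 4) → ends 4
  h at 4 (size 4, align 4) → ends 8
  m11 at 8 (size 1, align 1) → ends 9
  pad 1 to align 2 for b
  b at 10 (size 2, align 2) → ends 12
  m12 at 12 (size 4, align 4) → ends 16
  m16 at 16 (size 8, align 8) → ends 24
  a at 24 (size 44, align 4) → ends 68
  f at 68 (size 2, align 2) → ends 70
  pad 2 to align 8 for m15
  m15 at 72 (size 8, align 8) → ends 80
  total 80 bytes, alignment 8
packed(1) layout:
  m13 at 0 (size 4, align 1) → ends 4
  h at 4 (size 4, align 1) → ends 8
  m11 at 8 (size 1, align 1) → ends 9
  b at 9 (size 2, align 1) → ends 11
  m12 at 11 (size 4, align 1) → ends 15
  m16 at 15 (size 8, align 1) → ends 23
  a at 23 (size 44, align 1) → ends 67
  f at 67 (size 2, align 1) → ends 69
  m15 at 69 (size 8, align 1) → ends 77
  total 77 bytes, alignment 1
80 − 77 = 3

3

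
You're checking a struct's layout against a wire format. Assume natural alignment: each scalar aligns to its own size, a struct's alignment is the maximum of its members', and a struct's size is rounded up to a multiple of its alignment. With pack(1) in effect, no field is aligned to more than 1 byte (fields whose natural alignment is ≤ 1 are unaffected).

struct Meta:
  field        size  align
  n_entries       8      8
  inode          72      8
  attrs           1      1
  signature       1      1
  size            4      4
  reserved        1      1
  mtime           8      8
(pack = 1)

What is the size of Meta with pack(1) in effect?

0..8  n_entries  (8B, 1-aligned)
8..80  inode  (72B, 1-aligned)
80..81  attrs  (1B, 1-aligned)
81..82  signature  (1B, 1-aligned)
82..86  size  (4B, 1-aligned)
86..87  reserved  (1B, 1-aligned)
87..95  mtime  (8B, 1-aligned)
sizeof = 95, alignof = 1

95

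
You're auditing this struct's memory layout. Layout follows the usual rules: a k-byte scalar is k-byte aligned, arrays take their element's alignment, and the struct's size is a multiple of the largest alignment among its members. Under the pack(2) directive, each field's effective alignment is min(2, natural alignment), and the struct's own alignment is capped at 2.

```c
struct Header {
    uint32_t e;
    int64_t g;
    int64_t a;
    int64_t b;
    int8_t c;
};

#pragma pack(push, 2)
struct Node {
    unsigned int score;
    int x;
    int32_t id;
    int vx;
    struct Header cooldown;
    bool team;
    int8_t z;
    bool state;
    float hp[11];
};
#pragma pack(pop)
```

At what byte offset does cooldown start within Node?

Header: 0..4  e  (4B, 4-aligned); 4..8  -- padding (4B); 8..16  g  (8B, 8-aligned); 16..24  a  (8B, 8-aligned); 24..32  b  (8B, 8-aligned); 32..33  c  (1B, 1-aligned); 33..40  -- tail padding (7B); sizeof = 40, alignof = 8
0..4  score  (4B, 2-aligned)
4..8  x  (4B, 2-aligned)
8..12  id  (4B, 2-aligned)
12..16  vx  (4B, 2-aligned)
16..56  cooldown  (40B, 2-aligned)

16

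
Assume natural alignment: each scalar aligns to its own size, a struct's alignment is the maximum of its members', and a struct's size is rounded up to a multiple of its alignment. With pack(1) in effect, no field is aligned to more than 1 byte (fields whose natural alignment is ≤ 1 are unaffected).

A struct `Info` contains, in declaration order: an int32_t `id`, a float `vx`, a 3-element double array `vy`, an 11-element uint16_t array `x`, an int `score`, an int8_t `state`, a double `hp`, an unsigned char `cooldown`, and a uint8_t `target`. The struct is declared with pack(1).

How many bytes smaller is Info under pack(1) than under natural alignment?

natural layout:
  0..4  id  (4B, 4-aligned)
  4..8  vx  (4B, 4-aligned)
  8..32  vy  (24B, 8-aligned)
  32..54  x  (22B, 2-aligned)
  54..56  -- padding (2B)
  56..60  score  (4B, 4-aligned)
  60..61  state  (1B, 1-aligned)
  61..64  -- padding (3B)
  64..72  hp  (8B, 8-aligned)
  72..73  cooldown  (1B, 1-aligned)
  73..74  target  (1B, 1-aligned)
  74..80  -- tail padding (6B)
  sizeof = 80, alignof = 8
packed(1) layout:
  0..4  id  (4B, 1-aligned)
  4..8  vx  (4B, 1-aligned)
  8..32  vy  (24B, 1-aligned)
  32..54  x  (22B, 1-aligned)
  54..58  score  (4B, 1-aligned)
  58..59  state  (1B, 1-aligned)
  59..67  hp  (8B, 1-aligned)
  67..68  cooldown  (1B, 1-aligned)
  68..69  target  (1B, 1-aligned)
  sizeof = 69, alignof = 1
80 − 69 = 11

11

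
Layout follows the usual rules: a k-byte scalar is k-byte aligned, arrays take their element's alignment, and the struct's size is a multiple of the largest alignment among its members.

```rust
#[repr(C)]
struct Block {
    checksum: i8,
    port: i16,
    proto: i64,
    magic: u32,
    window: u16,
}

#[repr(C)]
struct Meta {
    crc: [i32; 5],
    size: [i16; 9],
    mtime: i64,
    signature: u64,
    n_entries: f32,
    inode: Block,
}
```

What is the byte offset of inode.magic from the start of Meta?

80

Block: 0..1  checksum  (1B, 1-aligned); 1..2  -- padding (1B); 2..4  port  (2B, 2-aligned); 4..8  -- padding (4B); 8..16  proto  (8B, 8-aligned); 16..20  magic  (4B, 4-aligned); 20..22  window  (2B, 2-aligned); 22..24  -- tail padding (2B); sizeof = 24, alignof = 8
0..20  crc  (20B, 4-aligned)
20..38  size  (18B, 2-aligned)
38..40  -- padding (2B)
40..48  mtime  (8B, 8-aligned)
48..56  signature  (8B, 8-aligned)
56..60  n_entries  (4B, 4-aligned)
60..64  -- padding (4B)
64..88  inode  (24B, 8-aligned)
within Block: magic at 16
64 + 16 = 80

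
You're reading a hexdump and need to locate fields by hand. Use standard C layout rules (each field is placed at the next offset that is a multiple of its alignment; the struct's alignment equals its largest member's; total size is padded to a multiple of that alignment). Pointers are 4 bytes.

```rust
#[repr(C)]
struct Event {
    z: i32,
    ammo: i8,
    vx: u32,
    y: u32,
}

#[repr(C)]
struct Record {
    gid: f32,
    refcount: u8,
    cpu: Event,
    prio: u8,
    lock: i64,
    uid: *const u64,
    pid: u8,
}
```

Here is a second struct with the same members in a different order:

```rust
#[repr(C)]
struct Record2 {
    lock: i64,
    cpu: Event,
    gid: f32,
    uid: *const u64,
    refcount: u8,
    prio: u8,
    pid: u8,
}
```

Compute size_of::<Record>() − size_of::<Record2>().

Event: 0..4  z  (4B, 4-aligned); 4..5  ammo  (1B, 1-aligned); 5..8  -- padding (3B); 8..12  vx  (4B, 4-aligned); 12..16  y  (4B, 4-aligned); sizeof = 16, alignof = 4
0..4  gid  (4B, 4-aligned)
4..5  refcount  (1B, 1-aligned)
5..8  -- padding (3B)
8..24  cpu  (16B, 4-aligned)
24..25  prio  (1B, 1-aligned)
25..32  -- padding (7B)
32..40  lock  (8B, 8-aligned)
40..44  uid  (4B, 4-aligned)
44..45  pid  (1B, 1-aligned)
45..48  -- tail padding (3B)
sizeof = 48, alignof = 8
— Record2 —
0..8  lock  (8B, 8-aligned)
8..24  cpu  (16B, 4-aligned)
24..28  gid  (4B, 4-aligned)
28..32  uid  (4B, 4-aligned)
32..33  refcount  (1B, 1-aligned)
33..34  prio  (1B, 1-aligned)
34..35  pid  (1B, 1-aligned)
35..40  -- tail padding (5B)
sizeof = 40, alignof = 8
48 − 40 = 8

8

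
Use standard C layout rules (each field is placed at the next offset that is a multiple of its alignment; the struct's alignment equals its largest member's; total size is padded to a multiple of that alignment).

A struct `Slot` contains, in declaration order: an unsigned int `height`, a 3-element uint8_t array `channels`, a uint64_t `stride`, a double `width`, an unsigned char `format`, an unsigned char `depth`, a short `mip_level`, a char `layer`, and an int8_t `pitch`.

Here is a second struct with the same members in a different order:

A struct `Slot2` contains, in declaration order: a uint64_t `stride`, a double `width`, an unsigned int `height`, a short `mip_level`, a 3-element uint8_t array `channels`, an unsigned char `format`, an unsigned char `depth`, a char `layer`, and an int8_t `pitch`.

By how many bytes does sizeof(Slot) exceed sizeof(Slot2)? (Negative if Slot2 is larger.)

height at 0 (size 4, align 4) → ends 4
channels at 4 (size 3, align 1) → ends 7
pad 1 to align 8 for stride
stride at 8 (size 8, align 8) → ends 16
width at 16 (size 8, align 8) → ends 24
format at 24 (size 1, align 1) → ends 25
depth at 25 (size 1, align 1) → ends 26
mip_level at 26 (size 2, align 2) → ends 28
layer at 28 (size 1, align 1) → ends 29
pitch at 29 (size 1, align 1) → ends 30
tail pad 2 to reach multiple of 8
total 32 bytes, alignment 8
— Slot2 —
stride at 0 (size 8, align 8) → ends 8
width at 8 (size 8, align 8) → ends 16
height at 16 (size 4, align 4) → ends 20
mip_level at 20 (size 2, align 2) → ends 22
channels at 22 (size 3, align 1) → ends 25
format at 25 (size 1, align 1) → ends 26
depth at 26 (size 1, align 1) → ends 27
layer at 27 (size 1, align 1) → ends 28
pitch at 28 (size 1, align 1) → ends 29
tail pad 3 to reach multiple of 8
total 32 bytes, alignment 8
32 − 32 = 0

0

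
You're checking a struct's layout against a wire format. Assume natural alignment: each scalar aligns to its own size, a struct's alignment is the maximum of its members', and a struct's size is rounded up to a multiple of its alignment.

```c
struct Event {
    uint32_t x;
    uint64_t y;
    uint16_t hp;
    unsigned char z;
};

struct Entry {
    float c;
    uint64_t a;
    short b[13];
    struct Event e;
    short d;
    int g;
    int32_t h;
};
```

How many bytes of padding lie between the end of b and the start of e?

Event: 0..4  x  (4B, 4-aligned); 4..8  -- padding (4B); 8..16  y  (8B, 8-aligned); 16..18  hp  (2B, 2-aligned); 18..19  z  (1B, 1-aligned); 19..24  -- tail padding (5B); sizeof = 24, alignof = 8
0..4  c  (4B, 4-aligned)
4..8  -- padding (4B)
8..16  a  (8B, 8-aligned)
16..42  b  (26B, 2-aligned)
42..48  -- padding (6B)
48..72  e  (24B, 8-aligned)

6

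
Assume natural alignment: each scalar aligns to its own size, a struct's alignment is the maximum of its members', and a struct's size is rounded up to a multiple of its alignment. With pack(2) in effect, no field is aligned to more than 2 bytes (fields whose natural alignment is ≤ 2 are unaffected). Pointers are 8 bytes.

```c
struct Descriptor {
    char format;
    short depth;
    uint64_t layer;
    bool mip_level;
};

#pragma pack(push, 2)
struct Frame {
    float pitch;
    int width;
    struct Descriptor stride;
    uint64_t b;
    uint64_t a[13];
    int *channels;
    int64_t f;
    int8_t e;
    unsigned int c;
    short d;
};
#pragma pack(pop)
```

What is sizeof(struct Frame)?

168 bytes

Descriptor: @0: format [1B, align 1] → 1; +1 pad (align 2); @2: depth [2B, align 2] → 4; +4 pad (align 8); @8: layer [8B, align 8] → 16; @16: mip_level [1B, align 1] → 17; +7 tail pad (align 8); size 24, align 8
@0: pitch [4B, align 2] → 4
@4: width [4B, align 2] → 8
@8: stride [24B, align 2] → 32
@32: b [8B, align 2] → 40
@40: a [104B, align 2] → 144
@144: channels [8B, align 2] → 152
@152: f [8B, align 2] → 160
@160: e [1B, align 1] → 161
+1 pad (align 2)
@162: c [4B, align 2] → 166
@166: d [2B, align 2] → 168
size 168, align 2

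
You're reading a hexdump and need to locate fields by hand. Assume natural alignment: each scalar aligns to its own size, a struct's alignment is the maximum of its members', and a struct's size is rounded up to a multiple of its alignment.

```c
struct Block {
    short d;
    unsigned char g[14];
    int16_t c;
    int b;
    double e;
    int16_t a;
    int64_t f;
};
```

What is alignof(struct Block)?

8

member alignments: d=2, g=1, c=2, b=4, e=8, a=2, f=8
max = 8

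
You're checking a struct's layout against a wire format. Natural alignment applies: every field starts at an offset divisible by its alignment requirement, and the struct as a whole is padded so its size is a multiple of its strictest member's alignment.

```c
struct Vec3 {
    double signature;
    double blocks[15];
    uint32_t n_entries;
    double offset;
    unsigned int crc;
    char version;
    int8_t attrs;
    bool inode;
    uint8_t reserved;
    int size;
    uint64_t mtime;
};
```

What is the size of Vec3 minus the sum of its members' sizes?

8

@0: signature [8B, align 8] → 8
@8: blocks [120B, align 8] → 128
@128: n_entries [4B, align 4] → 132
+4 pad (align 8)
@136: offset [8B, align 8] → 144
@144: crc [4B, align 4] → 148
@148: version [1B, align 1] → 149
@149: attrs [1B, align 1] → 150
@150: inode [1B, align 1] → 151
@151: reserved [1B, align 1] → 152
@152: size [4B, align 4] → 156
+4 pad (align 8)
@160: mtime [8B, align 8] → 168
size 168, align 8
data bytes 160, size 168 → padding 8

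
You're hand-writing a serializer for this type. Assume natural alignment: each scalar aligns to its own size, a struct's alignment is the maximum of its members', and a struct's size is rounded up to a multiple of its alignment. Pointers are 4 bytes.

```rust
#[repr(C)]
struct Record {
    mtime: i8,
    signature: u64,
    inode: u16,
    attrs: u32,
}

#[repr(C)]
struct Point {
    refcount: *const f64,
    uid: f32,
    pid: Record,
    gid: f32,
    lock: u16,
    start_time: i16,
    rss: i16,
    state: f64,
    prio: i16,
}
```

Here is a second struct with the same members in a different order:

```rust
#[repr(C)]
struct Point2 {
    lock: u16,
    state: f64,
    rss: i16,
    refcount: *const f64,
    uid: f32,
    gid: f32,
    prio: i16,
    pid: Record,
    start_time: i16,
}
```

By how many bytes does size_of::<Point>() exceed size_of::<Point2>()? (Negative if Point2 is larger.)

-8

Record: 0..1  mtime  (1B, 1-aligned); 1..8  -- padding (7B); 8..16  signature  (8B, 8-aligned); 16..18  inode  (2B, 2-aligned); 18..20  -- padding (2B); 20..24  attrs  (4B, 4-aligned); sizeof = 24, alignof = 8
0..4  refcount  (4B, 4-aligned)
4..8  uid  (4B, 4-aligned)
8..32  pid  (24B, 8-aligned)
32..36  gid  (4B, 4-aligned)
36..38  lock  (2B, 2-aligned)
38..40  start_time  (2B, 2-aligned)
40..42  rss  (2B, 2-aligned)
42..48  -- padding (6B)
48..56  state  (8B, 8-aligned)
56..58  prio  (2B, 2-aligned)
58..64  -- tail padding (6B)
sizeof = 64, alignof = 8
— Point2 —
0..2  lock  (2B, 2-aligned)
2..8  -- padding (6B)
8..16  state  (8B, 8-aligned)
16..18  rss  (2B, 2-aligned)
18..20  -- padding (2B)
20..24  refcount  (4B, 4-aligned)
24..28  uid  (4B, 4-aligned)
28..32  gid  (4B, 4-aligned)
32..34  prio  (2B, 2-aligned)
34..40  -- padding (6B)
40..64  pid  (24B, 8-aligned)
64..66  start_time  (2B, 2-aligned)
66..72  -- tail padding (6B)
sizeof = 72, alignof = 8
64 − 72 = -8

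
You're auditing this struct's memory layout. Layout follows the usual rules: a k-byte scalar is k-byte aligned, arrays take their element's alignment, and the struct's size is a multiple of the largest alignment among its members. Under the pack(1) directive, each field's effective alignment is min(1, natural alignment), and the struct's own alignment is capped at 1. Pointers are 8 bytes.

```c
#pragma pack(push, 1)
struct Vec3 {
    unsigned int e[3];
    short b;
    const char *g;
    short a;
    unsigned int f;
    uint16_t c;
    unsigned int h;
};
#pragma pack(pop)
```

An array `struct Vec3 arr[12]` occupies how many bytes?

408

@0: e [12B, align 1] → 12
@12: b [2B, align 1] → 14
@14: g [8B, align 1] → 22
@22: a [2B, align 1] → 24
@24: f [4B, align 1] → 28
@28: c [2B, align 1] → 30
@30: h [4B, align 1] → 34
size 34, align 1
array of 12: 12 × 34 = 408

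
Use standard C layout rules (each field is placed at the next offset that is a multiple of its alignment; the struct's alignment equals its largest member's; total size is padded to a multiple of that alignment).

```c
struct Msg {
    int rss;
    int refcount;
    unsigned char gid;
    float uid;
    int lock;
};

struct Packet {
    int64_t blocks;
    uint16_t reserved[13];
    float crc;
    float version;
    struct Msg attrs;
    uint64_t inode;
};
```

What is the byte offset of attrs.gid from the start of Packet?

52

Msg: rss at 0 (size 4, align 4) → ends 4; refcount at 4 (size 4, align 4) → ends 8; gid at 8 (size 1, align 1) → ends 9; pad 3 to align 4 for uid; uid at 12 (size 4, align 4) → ends 16; lock at 16 (size 4, align 4) → ends 20; total 20 bytes, alignment 4
blocks at 0 (size 8, align 8) → ends 8
reserved at 8 (size 26, align 2) → ends 34
pad 2 to align 4 for crc
crc at 36 (size 4, align 4) → ends 40
version at 40 (size 4, align 4) → ends 44
attrs at 44 (size 20, align 4) → ends 64
within Msg: gid at 8
44 + 8 = 52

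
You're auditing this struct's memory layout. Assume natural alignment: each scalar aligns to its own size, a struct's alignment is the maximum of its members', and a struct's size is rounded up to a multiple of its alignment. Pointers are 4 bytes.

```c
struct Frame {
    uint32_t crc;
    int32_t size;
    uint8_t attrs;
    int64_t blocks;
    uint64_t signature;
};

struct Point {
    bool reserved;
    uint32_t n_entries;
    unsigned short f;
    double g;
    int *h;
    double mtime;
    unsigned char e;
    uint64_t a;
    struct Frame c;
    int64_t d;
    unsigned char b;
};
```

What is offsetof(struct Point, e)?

Frame: @0: crc [4B, align 4] → 4; @4: size [4B, align 4] → 8; @8: attrs [1B, align 1] → 9; +7 pad (align 8); @16: blocks [8B, align 8] → 24; @24: signature [8B, align 8] → 32; size 32, align 8
@0: reserved [1B, align 1] → 1
+3 pad (align 4)
@4: n_entries [4B, align 4] → 8
@8: f [2B, align 2] → 10
+6 pad (align 8)
@16: g [8B, align 8] → 24
@24: h [4B, align 4] → 28
+4 pad (align 8)
@32: mtime [8B, align 8] → 40
@40: e [1B, align 1] → 41

40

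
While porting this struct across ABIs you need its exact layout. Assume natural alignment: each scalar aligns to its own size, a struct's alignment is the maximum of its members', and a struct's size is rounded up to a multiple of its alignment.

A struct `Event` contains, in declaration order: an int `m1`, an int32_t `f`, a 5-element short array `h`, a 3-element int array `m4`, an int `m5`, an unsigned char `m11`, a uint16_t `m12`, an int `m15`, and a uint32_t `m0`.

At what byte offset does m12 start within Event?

38

m1 at 0 (size 4, align 4) → ends 4
f at 4 (size 4, align 4) → ends 8
h at 8 (size 10, align 2) → ends 18
pad 2 to align 4 for m4
m4 at 20 (size 12, align 4) → ends 32
m5 at 32 (size 4, align 4) → ends 36
m11 at 36 (size 1, align 1) → ends 37
pad 1 to align 2 for m12
m12 at 38 (size 2, align 2) → ends 40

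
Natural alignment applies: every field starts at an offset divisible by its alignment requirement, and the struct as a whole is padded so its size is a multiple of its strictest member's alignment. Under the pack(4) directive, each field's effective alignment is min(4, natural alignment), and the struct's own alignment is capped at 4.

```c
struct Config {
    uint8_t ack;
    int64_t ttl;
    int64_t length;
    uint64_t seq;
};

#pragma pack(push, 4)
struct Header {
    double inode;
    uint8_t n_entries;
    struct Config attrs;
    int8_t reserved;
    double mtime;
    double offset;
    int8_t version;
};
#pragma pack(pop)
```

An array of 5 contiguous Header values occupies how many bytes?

340

Config: ack at 0 (size 1, align 1) → ends 1; pad 7 to align 8 for ttl; ttl at 8 (size 8, align 8) → ends 16; length at 16 (size 8, align 8) → ends 24; seq at 24 (size 8, align 8) → ends 32; total 32 bytes, alignment 8
inode at 0 (size 8, align 4) → ends 8
n_entries at 8 (size 1, align 1) → ends 9
pad 3 to align 4 for attrs
attrs at 12 (size 32, align 4) → ends 44
reserved at 44 (size 1, align 1) → ends 45
pad 3 to align 4 for mtime
mtime at 48 (size 8, align 4) → ends 56
offset at 56 (size 8, align 4) → ends 64
version at 64 (size 1, align 1) → ends 65
tail pad 3 to reach multiple of 4
total 68 bytes, alignment 4
array of 5: 5 × 68 = 340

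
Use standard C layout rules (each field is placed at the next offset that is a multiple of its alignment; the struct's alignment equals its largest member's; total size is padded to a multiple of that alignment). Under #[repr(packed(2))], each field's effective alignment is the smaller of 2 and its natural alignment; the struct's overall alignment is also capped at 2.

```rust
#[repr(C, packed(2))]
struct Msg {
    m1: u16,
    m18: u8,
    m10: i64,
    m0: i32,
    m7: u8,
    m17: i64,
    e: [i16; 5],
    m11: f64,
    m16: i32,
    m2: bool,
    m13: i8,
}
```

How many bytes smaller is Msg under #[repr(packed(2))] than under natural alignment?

14

natural layout:
  0..2  m1  (2B, 2-aligned)
  2..3  m18  (1B, 1-aligned)
  3..8  -- padding (5B)
  8..16  m10  (8B, 8-aligned)
  16..20  m0  (4B, 4-aligned)
  20..21  m7  (1B, 1-aligned)
  21..24  -- padding (3B)
  24..32  m17  (8B, 8-aligned)
  32..42  e  (10B, 2-aligned)
  42..48  -- padding (6B)
  48..56  m11  (8B, 8-aligned)
  56..60  m16  (4B, 4-aligned)
  60..61  m2  (1B, 1-aligned)
  61..62  m13  (1B, 1-aligned)
  62..64  -- tail padding (2B)
  sizeof = 64, alignof = 8
packed(2) layout:
  0..2  m1  (2B, 2-aligned)
  2..3  m18  (1B, 1-aligned)
  3..4  -- padding (1B)
  4..12  m10  (8B, 2-aligned)
  12..16  m0  (4B, 2-aligned)
  16..17  m7  (1B, 1-aligned)
  17..18  -- padding (1B)
  18..26  m17  (8B, 2-aligned)
  26..36  e  (10B, 2-aligned)
  36..44  m11  (8B, 2-aligned)
  44..48  m16  (4B, 2-aligned)
  48..49  m2  (1B, 1-aligned)
  49..50  m13  (1B, 1-aligned)
  sizeof = 50, alignof = 2
64 − 50 = 14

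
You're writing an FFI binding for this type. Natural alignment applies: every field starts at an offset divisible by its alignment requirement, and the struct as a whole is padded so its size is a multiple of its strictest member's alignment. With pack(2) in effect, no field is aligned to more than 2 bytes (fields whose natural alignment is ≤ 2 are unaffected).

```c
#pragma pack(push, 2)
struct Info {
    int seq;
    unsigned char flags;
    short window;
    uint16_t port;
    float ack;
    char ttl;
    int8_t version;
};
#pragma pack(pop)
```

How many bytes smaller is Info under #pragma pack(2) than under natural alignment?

4

natural layout:
  @0: seq [4B, align 4] → 4
  @4: flags [1B, align 1] → 5
  +1 pad (align 2)
  @6: window [2B, align 2] → 8
  @8: port [2B, align 2] → 10
  +2 pad (align 4)
  @12: ack [4B, align 4] → 16
  @16: ttl [1B, align 1] → 17
  @17: version [1B, align 1] → 18
  +2 tail pad (align 4)
  size 20, align 4
packed(2) layout:
  @0: seq [4B, align 2] → 4
  @4: flags [1B, align 1] → 5
  +1 pad (align 2)
  @6: window [2B, align 2] → 8
  @8: port [2B, align 2] → 10
  @10: ack [4B, align 2] → 14
  @14: ttl [1B, align 1] → 15
  @15: version [1B, align 1] → 16
  size 16, align 2
20 − 16 = 4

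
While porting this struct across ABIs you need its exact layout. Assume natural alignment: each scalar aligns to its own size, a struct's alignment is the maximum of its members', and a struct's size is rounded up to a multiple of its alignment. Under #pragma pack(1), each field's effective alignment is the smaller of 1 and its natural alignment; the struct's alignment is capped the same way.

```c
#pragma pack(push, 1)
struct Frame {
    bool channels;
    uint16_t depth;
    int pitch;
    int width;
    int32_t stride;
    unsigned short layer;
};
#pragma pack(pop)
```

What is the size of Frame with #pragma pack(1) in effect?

17

channels at 0 (size 1, align 1) → ends 1
depth at 1 (size 2, align 1) → ends 3
pitch at 3 (size 4, align 1) → ends 7
width at 7 (size 4, align 1) → ends 11
stride at 11 (size 4, align 1) → ends 15
layer at 15 (size 2, align 1) → ends 17
total 17 bytes, alignment 1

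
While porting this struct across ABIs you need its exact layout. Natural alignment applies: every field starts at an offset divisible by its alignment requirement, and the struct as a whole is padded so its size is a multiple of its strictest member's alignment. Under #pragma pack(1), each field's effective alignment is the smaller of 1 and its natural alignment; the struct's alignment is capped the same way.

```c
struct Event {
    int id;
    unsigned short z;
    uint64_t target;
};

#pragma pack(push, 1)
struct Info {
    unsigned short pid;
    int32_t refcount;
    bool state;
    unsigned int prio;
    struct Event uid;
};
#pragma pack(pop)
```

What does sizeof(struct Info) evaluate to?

27

Event: id at 0 (size 4, align 4) → ends 4; z at 4 (size 2, align 2) → ends 6; pad 2 to align 8 for target; target at 8 (size 8, align 8) → ends 16; total 16 bytes, alignment 8
pid at 0 (size 2, align 1) → ends 2
refcount at 2 (size 4, align 1) → ends 6
state at 6 (size 1, align 1) → ends 7
prio at 7 (size 4, align 1) → ends 11
uid at 11 (size 16, align 1) → ends 27
total 27 bytes, alignment 1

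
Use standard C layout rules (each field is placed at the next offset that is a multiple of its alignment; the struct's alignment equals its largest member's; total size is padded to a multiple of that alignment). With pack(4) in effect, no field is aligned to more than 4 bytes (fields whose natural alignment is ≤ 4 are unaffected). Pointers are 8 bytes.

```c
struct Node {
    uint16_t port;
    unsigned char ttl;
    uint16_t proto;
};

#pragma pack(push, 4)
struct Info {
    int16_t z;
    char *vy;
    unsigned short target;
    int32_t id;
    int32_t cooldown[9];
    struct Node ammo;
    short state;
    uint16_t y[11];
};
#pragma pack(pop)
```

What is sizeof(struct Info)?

Node: port at 0 (size 2, align 2) → ends 2; ttl at 2 (size 1, align 1) → ends 3; pad 1 to align 2 for proto; proto at 4 (size 2, align 2) → ends 6; total 6 bytes, alignment 2
z at 0 (size 2, align 2) → ends 2
pad 2 to align 4 for vy
vy at 4 (size 8, align 4) → ends 12
target at 12 (size 2, align 2) → ends 14
pad 2 to align 4 for id
id at 16 (size 4, align 4) → ends 20
cooldown at 20 (size 36, align 4) → ends 56
ammo at 56 (size 6, align 2) → ends 62
state at 62 (size 2, align 2) → ends 64
y at 64 (size 22, align 2) → ends 86
tail pad 2 to reach multiple of 4
total 88 bytes, alignment 4

88 bytes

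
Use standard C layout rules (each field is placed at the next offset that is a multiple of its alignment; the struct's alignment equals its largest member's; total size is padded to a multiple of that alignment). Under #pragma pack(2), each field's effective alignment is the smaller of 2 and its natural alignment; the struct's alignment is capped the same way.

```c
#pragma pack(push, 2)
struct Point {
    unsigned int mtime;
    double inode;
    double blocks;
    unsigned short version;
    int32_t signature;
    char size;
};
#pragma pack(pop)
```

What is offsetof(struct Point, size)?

0..4  mtime  (4B, 2-aligned)
4..12  inode  (8B, 2-aligned)
12..20  blocks  (8B, 2-aligned)
20..22  version  (2B, 2-aligned)
22..26  signature  (4B, 2-aligned)
26..27  size  (1B, 1-aligned)

26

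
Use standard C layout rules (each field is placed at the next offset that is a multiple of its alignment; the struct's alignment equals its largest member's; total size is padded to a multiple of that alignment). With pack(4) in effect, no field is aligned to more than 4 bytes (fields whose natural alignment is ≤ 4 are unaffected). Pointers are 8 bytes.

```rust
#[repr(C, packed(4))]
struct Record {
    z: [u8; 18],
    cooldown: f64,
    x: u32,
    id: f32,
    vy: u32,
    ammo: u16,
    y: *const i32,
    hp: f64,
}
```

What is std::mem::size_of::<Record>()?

@0: z [18B, align 1] → 18
+2 pad (align 4)
@20: cooldown [8B, align 4] → 28
@28: x [4B, align 4] → 32
@32: id [4B, align 4] → 36
@36: vy [4B, align 4] → 40
@40: ammo [2B, align 2] → 42
+2 pad (align 4)
@44: y [8B, align 4] → 52
@52: hp [8B, align 4] → 60
size 60, align 4

60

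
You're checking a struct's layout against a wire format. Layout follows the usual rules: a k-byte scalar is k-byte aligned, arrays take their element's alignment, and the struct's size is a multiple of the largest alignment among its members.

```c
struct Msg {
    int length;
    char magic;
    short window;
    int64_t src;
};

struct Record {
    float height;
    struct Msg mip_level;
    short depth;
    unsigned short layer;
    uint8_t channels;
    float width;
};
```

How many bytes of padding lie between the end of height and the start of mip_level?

4

Msg: @0: length [4B, align 4] → 4; @4: magic [1B, align 1] → 5; +1 pad (align 2); @6: window [2B, align 2] → 8; @8: src [8B, align 8] → 16; size 16, align 8
@0: height [4B, align 4] → 4
+4 pad (align 8)
@8: mip_level [16B, align 8] → 24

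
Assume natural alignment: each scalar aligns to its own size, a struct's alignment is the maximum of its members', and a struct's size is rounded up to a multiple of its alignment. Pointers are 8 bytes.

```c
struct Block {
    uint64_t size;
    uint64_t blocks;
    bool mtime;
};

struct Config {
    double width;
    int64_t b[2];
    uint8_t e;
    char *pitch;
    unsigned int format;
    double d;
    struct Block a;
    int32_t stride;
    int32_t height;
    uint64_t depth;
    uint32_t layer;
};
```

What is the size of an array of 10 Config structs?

Block: 0..8  size  (8B, 8-aligned); 8..16  blocks  (8B, 8-aligned); 16..17  mtime  (1B, 1-aligned); 17..24  -- tail padding (7B); sizeof = 24, alignof = 8
0..8  width  (8B, 8-aligned)
8..24  b  (16B, 8-aligned)
24..25  e  (1B, 1-aligned)
25..32  -- padding (7B)
32..40  pitch  (8B, 8-aligned)
40..44  format  (4B, 4-aligned)
44..48  -- padding (4B)
48..56  d  (8B, 8-aligned)
56..80  a  (24B, 8-aligned)
80..84  stride  (4B, 4-aligned)
84..88  height  (4B, 4-aligned)
88..96  depth  (8B, 8-aligned)
96..100  layer  (4B, 4-aligned)
100..104  -- tail padding (4B)
sizeof = 104, alignof = 8
array of 10: 10 × 104 = 1040

1040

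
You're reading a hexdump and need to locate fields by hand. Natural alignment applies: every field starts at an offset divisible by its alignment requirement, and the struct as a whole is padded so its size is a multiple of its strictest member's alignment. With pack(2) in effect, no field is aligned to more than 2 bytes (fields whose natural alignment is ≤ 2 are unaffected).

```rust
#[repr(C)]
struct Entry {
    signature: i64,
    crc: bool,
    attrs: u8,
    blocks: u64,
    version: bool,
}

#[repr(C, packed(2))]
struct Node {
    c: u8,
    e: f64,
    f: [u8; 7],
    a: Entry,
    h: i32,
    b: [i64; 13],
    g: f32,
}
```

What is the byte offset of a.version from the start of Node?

42

Entry: 0..8  signature  (8B, 8-aligned); 8..9  crc  (1B, 1-aligned); 9..10  attrs  (1B, 1-aligned); 10..16  -- padding (6B); 16..24  blocks  (8B, 8-aligned); 24..25  version  (1B, 1-aligned); 25..32  -- tail padding (7B); sizeof = 32, alignof = 8
0..1  c  (1B, 1-aligned)
1..2  -- padding (1B)
2..10  e  (8B, 2-aligned)
10..17  f  (7B, 1-aligned)
17..18  -- padding (1B)
18..50  a  (32B, 2-aligned)
within Entry: version at 24
18 + 24 = 42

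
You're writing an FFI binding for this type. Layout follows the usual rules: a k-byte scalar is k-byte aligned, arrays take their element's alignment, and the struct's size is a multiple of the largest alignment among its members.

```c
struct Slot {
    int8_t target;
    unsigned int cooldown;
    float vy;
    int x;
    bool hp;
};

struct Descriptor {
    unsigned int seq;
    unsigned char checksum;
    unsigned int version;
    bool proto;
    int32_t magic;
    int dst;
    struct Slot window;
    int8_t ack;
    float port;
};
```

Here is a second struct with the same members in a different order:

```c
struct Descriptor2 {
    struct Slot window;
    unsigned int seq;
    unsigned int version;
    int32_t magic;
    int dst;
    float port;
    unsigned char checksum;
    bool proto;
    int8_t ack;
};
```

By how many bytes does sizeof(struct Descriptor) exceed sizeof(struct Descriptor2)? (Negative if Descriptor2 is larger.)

8

Slot: 0..1  target  (1B, 1-aligned); 1..4  -- padding (3B); 4..8  cooldown  (4B, 4-aligned); 8..12  vy  (4B, 4-aligned); 12..16  x  (4B, 4-aligned); 16..17  hp  (1B, 1-aligned); 17..20  -- tail padding (3B); sizeof = 20, alignof = 4
0..4  seq  (4B, 4-aligned)
4..5  checksum  (1B, 1-aligned)
5..8  -- padding (3B)
8..12  version  (4B, 4-aligned)
12..13  proto  (1B, 1-aligned)
13..16  -- padding (3B)
16..20  magic  (4B, 4-aligned)
20..24  dst  (4B, 4-aligned)
24..44  window  (20B, 4-aligned)
44..45  ack  (1B, 1-aligned)
45..48  -- padding (3B)
48..52  port  (4B, 4-aligned)
sizeof = 52, alignof = 4
— Descriptor2 —
0..20  window  (20B, 4-aligned)
20..24  seq  (4B, 4-aligned)
24..28  version  (4B, 4-aligned)
28..32  magic  (4B, 4-aligned)
32..36  dst  (4B, 4-aligned)
36..40  port  (4B, 4-aligned)
40..41  checksum  (1B, 1-aligned)
41..42  proto  (1B, 1-aligned)
42..43  ack  (1B, 1-aligned)
43..44  -- tail padding (1B)
sizeof = 44, alignof = 4
52 − 44 = 8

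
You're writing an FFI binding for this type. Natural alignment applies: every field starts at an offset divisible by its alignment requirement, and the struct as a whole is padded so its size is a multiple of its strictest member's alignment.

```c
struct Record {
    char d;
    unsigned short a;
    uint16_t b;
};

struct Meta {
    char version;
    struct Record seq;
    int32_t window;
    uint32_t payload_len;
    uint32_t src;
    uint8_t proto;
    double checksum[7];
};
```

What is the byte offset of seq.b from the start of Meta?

6

Record: d at 0 (size 1, align 1) → ends 1; pad 1 to align 2 for a; a at 2 (size 2, align 2) → ends 4; b at 4 (size 2, align 2) → ends 6; total 6 bytes, alignment 2
version at 0 (size 1, align 1) → ends 1
pad 1 to align 2 for seq
seq at 2 (size 6, align 2) → ends 8
within Record: b at 4
2 + 4 = 6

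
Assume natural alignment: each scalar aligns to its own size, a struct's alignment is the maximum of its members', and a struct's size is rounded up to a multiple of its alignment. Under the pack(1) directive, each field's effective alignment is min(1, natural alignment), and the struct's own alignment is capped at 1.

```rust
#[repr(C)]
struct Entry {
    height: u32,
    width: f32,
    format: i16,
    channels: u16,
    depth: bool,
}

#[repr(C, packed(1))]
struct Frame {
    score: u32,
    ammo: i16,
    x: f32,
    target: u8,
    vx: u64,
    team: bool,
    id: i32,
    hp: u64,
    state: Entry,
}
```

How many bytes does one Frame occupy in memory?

Entry: @0: height [4B, align 4] → 4; @4: width [4B, align 4] → 8; @8: format [2B, align 2] → 10; @10: channels [2B, align 2] → 12; @12: depth [1B, align 1] → 13; +3 tail pad (align 4); size 16, align 4
@0: score [4B, align 1] → 4
@4: ammo [2B, align 1] → 6
@6: x [4B, align 1] → 10
@10: target [1B, align 1] → 11
@11: vx [8B, align 1] → 19
@19: team [1B, align 1] → 20
@20: id [4B, align 1] → 24
@24: hp [8B, align 1] → 32
@32: state [16B, align 1] → 48
size 48, align 1

48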